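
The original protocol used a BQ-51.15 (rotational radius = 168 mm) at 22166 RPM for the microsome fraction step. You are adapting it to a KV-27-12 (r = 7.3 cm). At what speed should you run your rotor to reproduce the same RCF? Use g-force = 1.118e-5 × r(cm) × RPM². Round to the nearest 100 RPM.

Original rotor: r = 168 mm = 16.8 cm
RCF_original = 1.118 × 10⁻⁵ × 16.8 × (22166)² = 1.118 × 10⁻⁵ × 16.8 × 491,331,556 ≈ 92,283.9 × g
92,283.9 = 1.118 × 10⁻⁵ × 7.3 × N²
N² = 92,283.9 / (8.1614 × 10⁻⁵) = 1,130,736,148
N ≈ √1,130,736,148 ≈ 33,626.4

33600 RPM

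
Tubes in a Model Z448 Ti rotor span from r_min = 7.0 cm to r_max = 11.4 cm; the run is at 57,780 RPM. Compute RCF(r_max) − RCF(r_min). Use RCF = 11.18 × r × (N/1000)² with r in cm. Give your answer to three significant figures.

ΔRCF = 11.18 × (r_max − r_min) × (N/1000)² = 11.18 × 4.4 × 3,338.5284 ≈ 164,228.9

164000 x g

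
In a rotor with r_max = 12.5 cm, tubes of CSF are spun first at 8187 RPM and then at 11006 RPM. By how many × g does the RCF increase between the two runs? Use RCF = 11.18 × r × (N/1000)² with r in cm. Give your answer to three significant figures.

RCF₁ = 11.18 × 12.5 × (8.187)² = 11.18 × 12.5 × 67.026969 ≈ 9,367 × g
RCF₂ = 11.18 × 12.5 × (11.006)² = 11.18 × 12.5 × 121.132036 ≈ 16,928.2 × g
Increase = 16,928.2 − 9,367 = 7,561.2

≈ 7560 × g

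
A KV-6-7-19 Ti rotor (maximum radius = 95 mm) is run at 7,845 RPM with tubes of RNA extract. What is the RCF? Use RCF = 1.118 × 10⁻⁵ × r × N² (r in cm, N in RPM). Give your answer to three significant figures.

r = 95 mm = 9.5 cm
RCF = 1.118 × 10⁻⁵ × r × N²
RCF = 1.118 × 10⁻⁵ × 9.5 × (7845)² = 1.118 × 10⁻⁵ × 9.5 × 61,544,025 ≈ 6,536.6 × g

6540 × g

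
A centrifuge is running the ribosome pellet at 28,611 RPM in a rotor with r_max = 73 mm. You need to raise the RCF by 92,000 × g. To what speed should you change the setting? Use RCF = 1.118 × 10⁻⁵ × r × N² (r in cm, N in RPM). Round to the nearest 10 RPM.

≈ 44110 RPM

r = 73 mm = 7.3 cm
Current RCF = 1.118 × 10⁻⁵ × 7.3 × (28611)² = 1.118 × 10⁻⁵ × 7.3 × 818,589,321 ≈ 66,808.3 × g
Target RCF = 66,808.3 + 92,000 = 158,808.3 × g
N² = 158,808.3 / (8.1614 × 10⁻⁵) = 1,945,846,301
N ≈ √1,945,846,301 ≈ 44,111.7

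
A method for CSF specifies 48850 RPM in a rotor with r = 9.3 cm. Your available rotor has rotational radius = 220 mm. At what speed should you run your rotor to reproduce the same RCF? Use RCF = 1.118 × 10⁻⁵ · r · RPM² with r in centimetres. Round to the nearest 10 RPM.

≈ 31760 RPM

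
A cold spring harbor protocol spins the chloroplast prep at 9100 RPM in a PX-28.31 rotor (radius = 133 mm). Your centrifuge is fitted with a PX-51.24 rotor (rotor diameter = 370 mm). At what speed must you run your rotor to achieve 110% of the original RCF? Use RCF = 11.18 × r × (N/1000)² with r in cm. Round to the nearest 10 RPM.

Original rotor: r = 133 mm = 13.3 cm
RCF_original = 11.18 × 13.3 × (9.1)² = 11.18 × 13.3 × 82.81 ≈ 12,313.4 × g
Target RCF = 1.1 × 12,313.4 ≈ 13,544.7 × g
Your rotor: r = 370 mm / 2 = 185 mm = 18.5 cm
13,544.7 = 11.18 × 18.5 × (N/1000)²
(N/1000)² = 13,544.7 / 206.83 = 65.48712
N = 1000 × √65.48712 ≈ 8,092.4

8090 RPM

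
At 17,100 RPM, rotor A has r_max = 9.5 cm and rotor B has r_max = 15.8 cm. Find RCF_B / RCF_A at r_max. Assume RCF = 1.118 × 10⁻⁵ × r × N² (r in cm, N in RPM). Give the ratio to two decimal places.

At fixed N, RCF ∝ r, so RCF_B/RCF_A = r_B/r_A = 15.8 / 9.5 = 1.6632.

1.66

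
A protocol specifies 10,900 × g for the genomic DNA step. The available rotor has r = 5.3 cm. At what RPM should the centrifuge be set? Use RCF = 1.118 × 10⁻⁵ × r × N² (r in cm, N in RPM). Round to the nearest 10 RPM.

N ≈ 13560 RPM

10,900 = 1.118 × 10⁻⁵ × 5.3 × N²
N² = 10,900 / (5.9254 × 10⁻⁵) = 183,953,826
N ≈ √183,953,826 ≈ 13,563.0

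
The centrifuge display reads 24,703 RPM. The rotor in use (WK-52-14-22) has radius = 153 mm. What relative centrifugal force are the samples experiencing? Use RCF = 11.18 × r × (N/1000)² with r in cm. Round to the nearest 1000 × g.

r = 153 mm = 15.3 cm
RCF = 11.18 × 15.3 × (24.703)² = 11.18 × 15.3 × 610.238209 ≈ 104,383.7 × g

104000 ×g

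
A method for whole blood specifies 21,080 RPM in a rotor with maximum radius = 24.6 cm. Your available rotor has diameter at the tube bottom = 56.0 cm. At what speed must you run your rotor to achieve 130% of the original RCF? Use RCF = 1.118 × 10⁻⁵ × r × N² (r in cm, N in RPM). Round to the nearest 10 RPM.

RCF = 1.118 × 10⁻⁵ × r × N²
RCF_original = 1.118 × 10⁻⁵ × 24.6 × (21080)² = 1.118 × 10⁻⁵ × 24.6 × 444,366,400 ≈ 122,213.2 × g
Target RCF = 1.3 × 122,213.2 ≈ 158,877.2 × g
Your rotor: r = 56.0 / 2 = 28 cm
158,877.2 = 1.118 × 10⁻⁵ × 28 × N²
N² = 158,877.2 / (31.304 × 10⁻⁵) = 507,530,028
N ≈ √507,530,028 ≈ 22,528.4

22530 RPM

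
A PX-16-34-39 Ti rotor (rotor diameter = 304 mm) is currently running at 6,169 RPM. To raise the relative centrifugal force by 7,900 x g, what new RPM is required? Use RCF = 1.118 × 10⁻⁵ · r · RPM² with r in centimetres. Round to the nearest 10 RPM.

r = 304 mm / 2 = 152 mm = 15.2 cm
Current RCF = 1.118 × 10⁻⁵ × 15.2 × (6169)² = 1.118 × 10⁻⁵ × 15.2 × 38,056,561 ≈ 6,467.2 × g
Target RCF = 6,467.2 + 7,900 = 14,367.2 × g
N² = 14,367.2 / (16.9936 × 10⁻⁵) = 84,544,770
N ≈ √84,544,770 ≈ 9,194.8

9190 RPM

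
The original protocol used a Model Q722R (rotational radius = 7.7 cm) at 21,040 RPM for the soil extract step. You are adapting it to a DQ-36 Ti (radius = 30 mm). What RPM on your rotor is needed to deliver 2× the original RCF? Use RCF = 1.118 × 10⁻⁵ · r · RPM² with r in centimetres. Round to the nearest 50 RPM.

RCF = 1.118 × 10⁻⁵ × r × N²
RCF_original = 1.118 × 10⁻⁵ × 7.7 × (21040)² = 1.118 × 10⁻⁵ × 7.7 × 442,681,600 ≈ 38,108.7 × g
Target RCF = 2 × 38,108.7 ≈ 76,217.4 × g
Your rotor: r = 30 mm = 3.0 cm
76,217.4 = 1.118 × 10⁻⁵ × 3 × N²
N² = 76,217.4 / (3.354 × 10⁻⁵) = 2,272,432,916
N ≈ √2,272,432,916 ≈ 47,670.0

47650 RPM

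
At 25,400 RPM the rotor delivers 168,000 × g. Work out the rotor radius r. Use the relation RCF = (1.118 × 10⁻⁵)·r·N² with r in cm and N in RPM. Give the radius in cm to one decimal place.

23.3 cm

168000 = 1.118 × 10⁻⁵ × r × (25400)²
r = 168000 / (1.118 × 10⁻⁵ × 645,160,000) = 168000 / 7212.889 ≈ 23.292 cm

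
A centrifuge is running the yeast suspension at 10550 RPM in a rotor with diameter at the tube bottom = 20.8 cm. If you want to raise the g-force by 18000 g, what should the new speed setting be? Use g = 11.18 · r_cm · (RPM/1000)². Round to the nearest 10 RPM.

r = 20.8 / 2 = 10.4 cm
Current RCF = 11.18 × 10.4 × (10.55)² = 11.18 × 10.4 × 111.3025 ≈ 12,941.4 × g
Target RCF = 12,941.4 + 18,000 = 30,941.4 × g
(N/1000)² = 30,941.4 / 116.272 = 266.1122
N = 1000 × √266.1122 ≈ 16,312.9

16310 RPM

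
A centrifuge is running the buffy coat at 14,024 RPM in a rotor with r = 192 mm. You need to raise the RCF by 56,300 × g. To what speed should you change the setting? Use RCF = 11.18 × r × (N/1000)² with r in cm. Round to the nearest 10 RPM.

r = 192 mm = 19.2 cm
Current RCF = 11.18 × 19.2 × (14.024)² = 11.18 × 19.2 × 196.672576 ≈ 42,216.9 × g
Target RCF = 42,216.9 + 56,300 = 98,516.9 × g
(N/1000)² = 98,516.9 / 214.656 = 458.9525
N = 1000 × √458.9525 ≈ 21,423.2

21420 RPM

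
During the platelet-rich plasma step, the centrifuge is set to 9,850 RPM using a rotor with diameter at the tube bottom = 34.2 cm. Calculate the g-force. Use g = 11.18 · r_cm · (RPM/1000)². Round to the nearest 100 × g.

≈ 18500 ×g

r = 34.2 / 2 = 17.1 cm
RCF = 11.18 × 17.1 × (9.85)² = 11.18 × 17.1 × 97.0225 ≈ 18,548.6 × g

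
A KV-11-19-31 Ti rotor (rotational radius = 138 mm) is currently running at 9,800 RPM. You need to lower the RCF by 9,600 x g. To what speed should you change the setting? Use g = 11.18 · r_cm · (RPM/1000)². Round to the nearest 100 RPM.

r = 138 mm = 13.8 cm
Current RCF = 11.18 × 13.8 × (9.8)² = 11.18 × 13.8 × 96.04 ≈ 14,817.4 × g
Target RCF = 14,817.4 − 9,600 = 5,217.4 × g
(N/1000)² = 5,217.4 / 154.284 = 33.81686
N = 1000 × √33.81686 ≈ 5,815.2

N₂ ≈ 5800 RPM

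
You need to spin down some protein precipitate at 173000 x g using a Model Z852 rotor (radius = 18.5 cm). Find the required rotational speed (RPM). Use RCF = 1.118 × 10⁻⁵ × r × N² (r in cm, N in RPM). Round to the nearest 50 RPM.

RCF = 1.118 × 10⁻⁵ × r × N²
173,000 = 1.118 × 10⁻⁵ × 18.5 × N²
N² = 173,000 / (20.683 × 10⁻⁵) = 836,435,720
N ≈ √836,435,720 ≈ 28,921.2

≈ 28900 RPM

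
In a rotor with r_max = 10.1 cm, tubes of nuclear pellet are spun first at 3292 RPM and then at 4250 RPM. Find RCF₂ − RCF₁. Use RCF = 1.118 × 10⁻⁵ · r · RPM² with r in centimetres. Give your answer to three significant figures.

RCF₁ = 1.118 × 10⁻⁵ × 10.1 × (3292)² = 1.118 × 10⁻⁵ × 10.1 × 10,837,264 ≈ 1,223.7 × g
RCF₂ = 1.118 × 10⁻⁵ × 10.1 × (4250)² = 1.118 × 10⁻⁵ × 10.1 × 18,062,500 ≈ 2,039.6 × g
Increase = 2,039.6 − 1,223.7 = 815.9

≈ 816 g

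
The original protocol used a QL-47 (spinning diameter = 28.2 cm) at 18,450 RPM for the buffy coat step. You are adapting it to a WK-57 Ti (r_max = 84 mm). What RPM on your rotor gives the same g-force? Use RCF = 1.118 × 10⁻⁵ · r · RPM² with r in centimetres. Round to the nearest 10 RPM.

23900 RPM

Original rotor: r = 28.2 / 2 = 14.1 cm
RCF_original = 1.118 × 10⁻⁵ × 14.1 × (18450)² = 1.118 × 10⁻⁵ × 14.1 × 340,402,500 ≈ 53,660.4 × g
Your rotor: r = 84 mm = 8.4 cm
53,660.4 = 1.118 × 10⁻⁵ × 8.4 × N²
N² = 53,660.4 / (9.3912 × 10⁻⁵) = 571,390,238
N ≈ √571,390,238 ≈ 23,903.8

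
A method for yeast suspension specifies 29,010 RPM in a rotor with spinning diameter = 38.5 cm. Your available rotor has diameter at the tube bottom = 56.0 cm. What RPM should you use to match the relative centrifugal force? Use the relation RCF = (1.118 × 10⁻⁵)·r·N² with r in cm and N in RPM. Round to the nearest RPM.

24054 RPM

Original rotor: r = 38.5 / 2 = 19.25 cm
RCF_original = 1.118 × 10⁻⁵ × 19.25 × (29010)² = 1.118 × 10⁻⁵ × 19.25 × 841,580,100 ≈ 181,120.7 × g
Your rotor: r = 56.0 / 2 = 28 cm
181,120.7 = 1.118 × 10⁻⁵ × 28 × N²
N² = 181,120.7 / (31.304 × 10⁻⁵) = 578,586,443
N ≈ √578,586,443 ≈ 24,053.8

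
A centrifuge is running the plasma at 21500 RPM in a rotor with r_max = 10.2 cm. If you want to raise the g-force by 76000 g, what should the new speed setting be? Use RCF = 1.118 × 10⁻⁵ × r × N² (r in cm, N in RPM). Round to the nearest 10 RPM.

N₂ ≈ 33600 RPM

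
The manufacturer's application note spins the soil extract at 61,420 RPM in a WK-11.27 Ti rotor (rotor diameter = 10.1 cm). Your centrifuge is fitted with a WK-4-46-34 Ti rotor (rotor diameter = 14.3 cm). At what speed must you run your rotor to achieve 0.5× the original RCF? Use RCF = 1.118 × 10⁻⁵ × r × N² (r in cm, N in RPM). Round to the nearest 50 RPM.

Original rotor: r = 10.1 / 2 = 5.05 cm
RCF = 1.118 × 10⁻⁵ × r × N²
RCF_original = 1.118 × 10⁻⁵ × 5.05 × (61420)² = 1.118 × 10⁻⁵ × 5.05 × 3,772,416,400 ≈ 212,986.9 × g
Target RCF = 0.5 × 212,986.9 ≈ 106,493.4 × g
Your rotor: r = 14.3 / 2 = 7.15 cm
106,493.4 = 1.118 × 10⁻⁵ × 7.15 × N²
N² = 106,493.4 / (7.9937 × 10⁻⁵) = 1,332,216,621
N ≈ √1,332,216,621 ≈ 36,499.5

36500 RPM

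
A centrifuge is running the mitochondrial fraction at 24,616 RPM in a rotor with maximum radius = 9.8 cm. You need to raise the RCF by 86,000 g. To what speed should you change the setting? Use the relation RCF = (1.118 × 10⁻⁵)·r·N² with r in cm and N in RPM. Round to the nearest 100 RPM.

Current RCF = 1.118 × 10⁻⁵ × 9.8 × (24616)² = 1.118 × 10⁻⁵ × 9.8 × 605,947,456 ≈ 66,390 × g
Target RCF = 66,390 + 86,000 = 152,390 × g
N² = 152,390 / (10.9564 × 10⁻⁵) = 1,390,876,565
N ≈ √1,390,876,565 ≈ 37,294.5

≈ 37300 RPM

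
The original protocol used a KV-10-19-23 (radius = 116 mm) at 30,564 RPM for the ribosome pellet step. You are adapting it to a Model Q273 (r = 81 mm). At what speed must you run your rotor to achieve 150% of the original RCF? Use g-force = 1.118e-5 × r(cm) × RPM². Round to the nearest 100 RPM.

44800 RPM

Original rotor: r = 116 mm = 11.6 cm
RCF_original = 1.118 × 10⁻⁵ × 11.6 × (30564)² = 1.118 × 10⁻⁵ × 11.6 × 934,158,096 ≈ 121,149.1 × g
Target RCF = 1.5 × 121,149.1 ≈ 181,723.7 × g
Your rotor: r = 81 mm = 8.1 cm
181,723.7 = 1.118 × 10⁻⁵ × 8.1 × N²
N² = 181,723.7 / (9.0558 × 10⁻⁵) = 2,006,710,616
N ≈ √2,006,710,616 ≈ 44,796.3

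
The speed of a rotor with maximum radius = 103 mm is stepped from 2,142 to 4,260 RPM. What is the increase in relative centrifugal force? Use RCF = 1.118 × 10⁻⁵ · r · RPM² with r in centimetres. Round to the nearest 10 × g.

1560 x g

r = 103 mm = 10.3 cm
RCF₁ = 1.118 × 10⁻⁵ × 10.3 × (2142)² = 1.118 × 10⁻⁵ × 10.3 × 4,588,164 ≈ 528.3 × g
RCF₂ = 1.118 × 10⁻⁵ × 10.3 × (4260)² = 1.118 × 10⁻⁵ × 10.3 × 18,147,600 ≈ 2,089.8 × g
Increase = 2,089.8 − 528.3 = 1,561.5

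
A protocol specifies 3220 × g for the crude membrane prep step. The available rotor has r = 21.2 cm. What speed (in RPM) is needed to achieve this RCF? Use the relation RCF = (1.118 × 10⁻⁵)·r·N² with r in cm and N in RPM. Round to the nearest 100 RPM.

3,220 = 1.118 × 10⁻⁵ × 21.2 × N²
N² = 3,220 / (23.7016 × 10⁻⁵) = 13,585,581
N ≈ √13,585,581 ≈ 3,685.9

≈ 3700 RPM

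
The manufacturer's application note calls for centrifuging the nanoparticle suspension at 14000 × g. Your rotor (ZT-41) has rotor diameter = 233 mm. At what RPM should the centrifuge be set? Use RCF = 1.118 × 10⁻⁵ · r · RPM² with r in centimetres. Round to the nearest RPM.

N ≈ 10368 RPM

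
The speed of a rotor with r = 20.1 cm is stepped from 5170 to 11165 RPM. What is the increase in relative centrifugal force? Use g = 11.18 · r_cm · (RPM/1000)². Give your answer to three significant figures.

RCF₁ = 11.18 × 20.1 × (5.17)² = 11.18 × 20.1 × 26.7289 ≈ 6,006.5 × g
RCF₂ = 11.18 × 20.1 × (11.165)² = 11.18 × 20.1 × 124.657225 ≈ 28,012.7 × g
Increase = 28,012.7 − 6,006.5 = 22,006.2

22000 x g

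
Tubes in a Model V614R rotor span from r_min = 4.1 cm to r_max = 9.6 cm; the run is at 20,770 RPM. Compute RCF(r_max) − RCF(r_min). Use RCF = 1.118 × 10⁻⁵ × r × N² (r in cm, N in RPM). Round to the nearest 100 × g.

26500 g

RCF_max = 1.118 × 10⁻⁵ × 9.6 × (20770)² = 1.118 × 10⁻⁵ × 9.6 × 431,392,900 ≈ 46,300.5 × g
RCF_min = 1.118 × 10⁻⁵ × 4.1 × (20770)² = 1.118 × 10⁻⁵ × 4.1 × 431,392,900 ≈ 19,774.2 × g
ΔRCF = 46,300.5 − 19,774.2 = 26,526.3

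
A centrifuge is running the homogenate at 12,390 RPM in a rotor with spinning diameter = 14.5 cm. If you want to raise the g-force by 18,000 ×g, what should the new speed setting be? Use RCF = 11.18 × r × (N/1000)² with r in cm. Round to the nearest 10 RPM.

r = 14.5 / 2 = 7.25 cm
Current RCF = 11.18 × 7.25 × (12.39)² = 11.18 × 7.25 × 153.5121 ≈ 12,442.9 × g
Target RCF = 12,442.9 + 18,000 = 30,442.9 × g
(N/1000)² = 30,442.9 / 81.055 = 375.5832
N = 1000 × √375.5832 ≈ 19,380.0

≈ 19380 RPM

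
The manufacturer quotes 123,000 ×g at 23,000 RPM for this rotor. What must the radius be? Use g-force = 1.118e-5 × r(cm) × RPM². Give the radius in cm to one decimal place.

123000 = 1.118 × 10⁻⁵ × r × (23000)²
r = 123000 / (1.118 × 10⁻⁵ × 529,000,000) = 123000 / 5914.22 ≈ 20.797 cm

r ≈ 20.8 cm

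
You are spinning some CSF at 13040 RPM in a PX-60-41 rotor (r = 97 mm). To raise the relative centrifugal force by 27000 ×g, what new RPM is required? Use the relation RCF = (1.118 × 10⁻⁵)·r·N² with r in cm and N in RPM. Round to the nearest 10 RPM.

r = 97 mm = 9.7 cm
Current RCF = 1.118 × 10⁻⁵ × 9.7 × (13040)² = 1.118 × 10⁻⁵ × 9.7 × 170,041,600 ≈ 18,440.3 × g
Target RCF = 18,440.3 + 27,000 = 45,440.3 × g
N² = 45,440.3 / (10.8446 × 10⁻⁵) = 419,013,149
N ≈ √419,013,149 ≈ 20,469.8

20470 RPM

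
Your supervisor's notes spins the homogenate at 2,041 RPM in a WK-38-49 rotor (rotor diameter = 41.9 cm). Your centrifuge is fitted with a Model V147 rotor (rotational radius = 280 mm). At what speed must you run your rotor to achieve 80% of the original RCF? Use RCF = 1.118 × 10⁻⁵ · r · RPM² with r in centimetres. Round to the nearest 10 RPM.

1580 RPM

Original rotor: r = 41.9 / 2 = 20.95 cm
RCF = 1.118 × 10⁻⁵ × r × N²
RCF_original = 1.118 × 10⁻⁵ × 20.95 × (2041)² = 1.118 × 10⁻⁵ × 20.95 × 4,165,681 ≈ 975.7 × g
Target RCF = 0.8 × 975.7 ≈ 780.6 × g
Your rotor: r = 280 mm = 28.0 cm
780.6 = 1.118 × 10⁻⁵ × 28 × N²
N² = 780.6 / (31.304 × 10⁻⁵) = 2,493,611
N ≈ √2,493,611 ≈ 1,579.1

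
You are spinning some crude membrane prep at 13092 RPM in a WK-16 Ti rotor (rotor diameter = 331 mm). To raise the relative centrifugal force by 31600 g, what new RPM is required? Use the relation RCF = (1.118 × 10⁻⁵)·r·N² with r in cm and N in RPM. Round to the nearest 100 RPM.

N₂ ≈ 18500 RPM

r = 331 mm / 2 = 165.5 mm = 16.55 cm
Current RCF = 1.118 × 10⁻⁵ × 16.55 × (13092)² = 1.118 × 10⁻⁵ × 16.55 × 171,400,464 ≈ 31,714.1 × g
Target RCF = 31,714.1 + 31,600 = 63,314.1 × g
N² = 63,314.1 / (18.5029 × 10⁻⁵) = 342,184,739
N ≈ √342,184,739 ≈ 18,498.2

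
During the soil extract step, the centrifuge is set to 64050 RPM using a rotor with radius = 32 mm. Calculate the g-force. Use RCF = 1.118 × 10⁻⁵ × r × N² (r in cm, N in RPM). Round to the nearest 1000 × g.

r = 32 mm = 3.2 cm
RCF = 1.118 × 10⁻⁵ × 3.2 × (64050)² = 1.118 × 10⁻⁵ × 3.2 × 4,102,402,500 ≈ 146,767.6 × g

≈ 147000 × g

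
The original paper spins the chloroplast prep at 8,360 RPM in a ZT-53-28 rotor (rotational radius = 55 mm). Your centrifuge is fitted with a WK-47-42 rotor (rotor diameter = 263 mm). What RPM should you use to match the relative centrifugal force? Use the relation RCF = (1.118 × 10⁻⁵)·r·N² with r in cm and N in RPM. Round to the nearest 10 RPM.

≈ 5410 RPM

Original rotor: r = 55 mm = 5.5 cm
RCF_original = 1.118 × 10⁻⁵ × 5.5 × (8360)² = 1.118 × 10⁻⁵ × 5.5 × 69,889,600 ≈ 4,297.5 × g
Your rotor: r = 263 mm / 2 = 131.5 mm = 13.15 cm
4,297.5 = 1.118 × 10⁻⁵ × 13.15 × N²
N² = 4,297.5 / (14.7017 × 10⁻⁵) = 29,231,313
N ≈ √29,231,313 ≈ 5,406.6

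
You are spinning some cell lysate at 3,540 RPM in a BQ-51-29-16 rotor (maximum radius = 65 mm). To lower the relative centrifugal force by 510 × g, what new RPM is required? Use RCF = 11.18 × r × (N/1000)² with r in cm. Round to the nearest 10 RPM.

r = 65 mm = 6.5 cm
Current RCF = 11.18 × 6.5 × (3.54)² = 11.18 × 6.5 × 12.5316 ≈ 910.7 × g
Target RCF = 910.7 − 510 = 400.7 × g
(N/1000)² = 400.7 / 72.67 = 5.513967
N = 1000 × √5.513967 ≈ 2,348.2

≈ 2350 RPM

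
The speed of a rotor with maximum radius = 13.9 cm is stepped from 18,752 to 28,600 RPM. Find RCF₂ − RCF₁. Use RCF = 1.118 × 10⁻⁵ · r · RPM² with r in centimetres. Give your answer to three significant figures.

≈ 72500 × g

RCF₁ = 1.118 × 10⁻⁵ × 13.9 × (18752)² = 1.118 × 10⁻⁵ × 13.9 × 351,637,504 ≈ 54,645.2 × g
RCF₂ = 1.118 × 10⁻⁵ × 13.9 × (28600)² = 1.118 × 10⁻⁵ × 13.9 × 817,960,000 ≈ 127,112.6 × g
Increase = 127,112.6 − 54,645.2 = 72,467.4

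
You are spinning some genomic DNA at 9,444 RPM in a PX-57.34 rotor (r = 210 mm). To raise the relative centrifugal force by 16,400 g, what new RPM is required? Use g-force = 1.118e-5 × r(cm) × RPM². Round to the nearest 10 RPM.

≈ 12610 RPM

r = 210 mm = 21.0 cm
Current RCF = 1.118 × 10⁻⁵ × 21 × (9444)² = 1.118 × 10⁻⁵ × 21 × 89,189,136 ≈ 20,939.8 × g
Target RCF = 20,939.8 + 16,400 = 37,339.8 × g
N² = 37,339.8 / (23.478 × 10⁻⁵) = 159,041,656
N ≈ √159,041,656 ≈ 12,611.2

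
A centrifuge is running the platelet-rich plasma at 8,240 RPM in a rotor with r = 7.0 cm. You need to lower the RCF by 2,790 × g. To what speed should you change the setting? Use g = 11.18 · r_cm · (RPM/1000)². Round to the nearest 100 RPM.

Current RCF = 11.18 × 7 × (8.24)² = 11.18 × 7 × 67.8976 ≈ 5,313.7 × g
Target RCF = 5,313.7 − 2,790 = 2,523.7 × g
(N/1000)² = 2,523.7 / 78.26 = 32.24764
N = 1000 × √32.24764 ≈ 5,678.7

N₂ ≈ 5700 RPM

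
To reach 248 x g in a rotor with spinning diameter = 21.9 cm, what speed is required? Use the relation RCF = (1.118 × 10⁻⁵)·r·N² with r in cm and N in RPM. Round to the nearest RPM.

r = 21.9 / 2 = 10.95 cm
248 = 1.118 × 10⁻⁵ × 10.95 × N²
N² = 248 / (12.2421 × 10⁻⁵) = 2,025,796
N ≈ √2,025,796 ≈ 1,423.3

N ≈ 1423 RPM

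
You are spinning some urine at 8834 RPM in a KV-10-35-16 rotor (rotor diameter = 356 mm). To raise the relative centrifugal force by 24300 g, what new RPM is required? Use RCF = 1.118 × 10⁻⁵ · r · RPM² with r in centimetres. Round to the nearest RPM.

N₂ ≈ 14147 RPM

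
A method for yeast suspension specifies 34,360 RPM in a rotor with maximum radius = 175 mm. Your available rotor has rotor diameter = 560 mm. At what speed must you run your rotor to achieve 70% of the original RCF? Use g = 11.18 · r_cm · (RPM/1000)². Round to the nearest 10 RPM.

Original rotor: r = 175 mm = 17.5 cm
RCF = 11.18 × r × (N/1000)²
RCF_original = 11.18 × 17.5 × (34.36)² = 11.18 × 17.5 × 1,180.6096 ≈ 230,986.3 × g
Target RCF = 0.7 × 230,986.3 ≈ 161,690.4 × g
Your rotor: r = 560 mm / 2 = 280 mm = 28 cm
161,690.4 = 11.18 × 28 × (N/1000)²
(N/1000)² = 161,690.4 / 313.04 = 516.5167
N = 1000 × √516.5167 ≈ 22,727.0

≈ 22730 RPM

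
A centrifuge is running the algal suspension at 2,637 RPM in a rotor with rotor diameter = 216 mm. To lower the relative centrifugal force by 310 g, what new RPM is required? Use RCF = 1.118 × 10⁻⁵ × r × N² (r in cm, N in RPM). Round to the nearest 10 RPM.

≈ 2090 RPM

r = 216 mm / 2 = 108 mm = 10.8 cm
Current RCF = 1.118 × 10⁻⁵ × 10.8 × (2637)² = 1.118 × 10⁻⁵ × 10.8 × 6,953,769 ≈ 839.6 × g
Target RCF = 839.6 − 310 = 529.6 × g
N² = 529.6 / (12.0744 × 10⁻⁵) = 4,386,139
N ≈ √4,386,139 ≈ 2,094.3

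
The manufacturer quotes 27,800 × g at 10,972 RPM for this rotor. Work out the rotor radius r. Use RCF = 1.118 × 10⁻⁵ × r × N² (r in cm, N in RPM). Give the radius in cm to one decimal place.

27800 = 1.118 × 10⁻⁵ × r × (10972)²
r = 27800 / (1.118 × 10⁻⁵ × 120,384,784) = 27800 / 1345.902 ≈ 20.655 cm

≈ 20.7 cm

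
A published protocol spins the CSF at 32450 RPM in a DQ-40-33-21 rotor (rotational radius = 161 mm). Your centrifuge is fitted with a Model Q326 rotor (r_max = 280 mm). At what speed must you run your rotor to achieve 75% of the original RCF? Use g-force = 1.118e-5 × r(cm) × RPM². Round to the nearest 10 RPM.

≈ 21310 RPM

Original rotor: r = 161 mm = 16.1 cm
RCF_original = 1.118 × 10⁻⁵ × 16.1 × (32450)² = 1.118 × 10⁻⁵ × 16.1 × 1,053,002,500 ≈ 189,538.3 × g
Target RCF = 0.75 × 189,538.3 ≈ 142,153.7 × g
Your rotor: r = 280 mm = 28.0 cm
142,153.7 = 1.118 × 10⁻⁵ × 28 × N²
N² = 142,153.7 / (31.304 × 10⁻⁵) = 454,107,143
N ≈ √454,107,143 ≈ 21,309.8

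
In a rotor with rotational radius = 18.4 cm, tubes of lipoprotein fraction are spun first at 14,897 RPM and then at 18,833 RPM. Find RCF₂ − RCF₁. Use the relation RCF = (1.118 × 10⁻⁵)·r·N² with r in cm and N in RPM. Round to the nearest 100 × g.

RCF₁ = 1.118 × 10⁻⁵ × 18.4 × (14897)² = 1.118 × 10⁻⁵ × 18.4 × 221,920,609 ≈ 45,651.7 × g
RCF₂ = 1.118 × 10⁻⁵ × 18.4 × (18833)² = 1.118 × 10⁻⁵ × 18.4 × 354,681,889 ≈ 72,962.3 × g
Increase = 72,962.3 − 45,651.7 = 27,310.6

27300 g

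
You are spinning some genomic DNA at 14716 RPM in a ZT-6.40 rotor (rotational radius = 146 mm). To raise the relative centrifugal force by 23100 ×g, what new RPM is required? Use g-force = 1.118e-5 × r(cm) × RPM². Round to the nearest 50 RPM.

r = 146 mm = 14.6 cm
Current RCF = 1.118 × 10⁻⁵ × 14.6 × (14716)² = 1.118 × 10⁻⁵ × 14.6 × 216,560,656 ≈ 35,348.8 × g
Target RCF = 35,348.8 + 23,100 = 58,448.8 × g
N² = 58,448.8 / (16.3228 × 10⁻⁵) = 358,080,721
N ≈ √358,080,721 ≈ 18,923.0

18900 RPM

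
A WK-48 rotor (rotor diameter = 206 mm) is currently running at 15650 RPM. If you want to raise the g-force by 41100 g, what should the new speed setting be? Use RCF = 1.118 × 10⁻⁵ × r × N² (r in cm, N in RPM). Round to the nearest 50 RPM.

r = 206 mm / 2 = 103 mm = 10.3 cm
Current RCF = 1.118 × 10⁻⁵ × 10.3 × (15650)² = 1.118 × 10⁻⁵ × 10.3 × 244,922,500 ≈ 28,203.8 × g
Target RCF = 28,203.8 + 41,100 = 69,303.8 × g
N² = 69,303.8 / (11.5154 × 10⁻⁵) = 601,835,802
N ≈ √601,835,802 ≈ 24,532.3

N₂ ≈ 24550 RPM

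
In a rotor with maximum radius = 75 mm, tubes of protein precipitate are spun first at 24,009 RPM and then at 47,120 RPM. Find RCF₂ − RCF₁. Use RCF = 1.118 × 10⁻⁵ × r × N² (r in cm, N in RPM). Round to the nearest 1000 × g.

138000 g

r = 75 mm = 7.5 cm
RCF₁ = 1.118 × 10⁻⁵ × 7.5 × (24009)² = 1.118 × 10⁻⁵ × 7.5 × 576,432,081 ≈ 48,333.8 × g
RCF₂ = 1.118 × 10⁻⁵ × 7.5 × (47120)² = 1.118 × 10⁻⁵ × 7.5 × 2,220,294,400 ≈ 186,171.7 × g
Increase = 186,171.7 − 48,333.8 = 137,837.9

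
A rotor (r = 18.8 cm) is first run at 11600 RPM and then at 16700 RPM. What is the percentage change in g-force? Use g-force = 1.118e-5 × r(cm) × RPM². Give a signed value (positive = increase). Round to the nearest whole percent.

RCF ∝ N², so the ratio is (16700/11600)² = (1.439655)² = 2.0726.
Change = 2.0726 − 1 = +1.0726 → +107.3%.

+107%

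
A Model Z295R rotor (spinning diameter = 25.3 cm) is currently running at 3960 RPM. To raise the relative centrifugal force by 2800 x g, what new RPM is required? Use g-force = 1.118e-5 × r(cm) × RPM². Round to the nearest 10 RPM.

r = 25.3 / 2 = 12.65 cm
Current RCF = 1.118 × 10⁻⁵ × 12.65 × (3960)² = 1.118 × 10⁻⁵ × 12.65 × 15,681,600 ≈ 2,217.8 × g
Target RCF = 2,217.8 + 2,800 = 5,017.8 × g
N² = 5,017.8 / (14.1427 × 10⁻⁵) = 35,479,788
N ≈ √35,479,788 ≈ 5,956.5

≈ 5960 RPM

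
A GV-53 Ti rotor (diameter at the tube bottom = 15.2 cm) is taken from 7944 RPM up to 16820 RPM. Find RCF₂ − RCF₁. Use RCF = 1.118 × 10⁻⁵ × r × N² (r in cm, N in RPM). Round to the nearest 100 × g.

18700 ×g

r = 15.2 / 2 = 7.6 cm
RCF₁ = 1.118 × 10⁻⁵ × 7.6 × (7944)² = 1.118 × 10⁻⁵ × 7.6 × 63,107,136 ≈ 5,362.1 × g
RCF₂ = 1.118 × 10⁻⁵ × 7.6 × (16820)² = 1.118 × 10⁻⁵ × 7.6 × 282,912,400 ≈ 24,038.5 × g
Increase = 24,038.5 − 5,362.1 = 18,676.4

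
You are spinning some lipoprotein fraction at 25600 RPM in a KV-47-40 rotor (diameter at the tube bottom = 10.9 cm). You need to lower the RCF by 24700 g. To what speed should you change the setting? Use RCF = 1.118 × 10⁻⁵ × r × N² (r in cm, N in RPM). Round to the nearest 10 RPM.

N₂ ≈ 15810 RPM

r = 10.9 / 2 = 5.45 cm
Current RCF = 1.118 × 10⁻⁵ × 5.45 × (25600)² = 1.118 × 10⁻⁵ × 5.45 × 655,360,000 ≈ 39,931.7 × g
Target RCF = 39,931.7 − 24,700 = 15,231.7 × g
N² = 15,231.7 / (6.0931 × 10⁻⁵) = 249,982,767
N ≈ √249,982,767 ≈ 15,810.8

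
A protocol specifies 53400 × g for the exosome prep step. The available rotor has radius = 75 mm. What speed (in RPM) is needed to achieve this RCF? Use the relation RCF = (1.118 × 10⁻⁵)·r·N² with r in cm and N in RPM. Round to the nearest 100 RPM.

≈ 25200 RPM

r = 75 mm = 7.5 cm
53,400 = 1.118 × 10⁻⁵ × 7.5 × N²
N² = 53,400 / (8.385 × 10⁻⁵) = 636,851,521
N ≈ √636,851,521 ≈ 25,235.9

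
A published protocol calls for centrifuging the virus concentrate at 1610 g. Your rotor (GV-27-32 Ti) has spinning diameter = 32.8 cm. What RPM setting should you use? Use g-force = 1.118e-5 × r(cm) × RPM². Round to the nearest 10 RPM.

r = 32.8 / 2 = 16.4 cm
1,610 = 1.118 × 10⁻⁵ × 16.4 × N²
N² = 1,610 / (18.3352 × 10⁻⁵) = 8,780,924
N ≈ √8,780,924 ≈ 2,963.3

≈ 2960 RPM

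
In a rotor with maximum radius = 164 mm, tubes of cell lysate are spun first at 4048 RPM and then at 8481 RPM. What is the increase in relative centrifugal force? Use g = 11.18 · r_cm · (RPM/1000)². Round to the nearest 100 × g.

≈ 10200 ×g

r = 164 mm = 16.4 cm
RCF₁ = 11.18 × 16.4 × (4.048)² = 11.18 × 16.4 × 16.386304 ≈ 3,004.5 × g
RCF₂ = 11.18 × 16.4 × (8.481)² = 11.18 × 16.4 × 71.927361 ≈ 13,188 × g
Increase = 13,188 − 3,004.5 = 10,183.5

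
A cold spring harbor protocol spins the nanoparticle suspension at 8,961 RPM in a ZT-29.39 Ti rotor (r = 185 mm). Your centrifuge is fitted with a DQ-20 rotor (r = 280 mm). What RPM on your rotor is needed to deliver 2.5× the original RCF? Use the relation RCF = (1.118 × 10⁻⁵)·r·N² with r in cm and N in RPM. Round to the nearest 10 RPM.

11520 RPM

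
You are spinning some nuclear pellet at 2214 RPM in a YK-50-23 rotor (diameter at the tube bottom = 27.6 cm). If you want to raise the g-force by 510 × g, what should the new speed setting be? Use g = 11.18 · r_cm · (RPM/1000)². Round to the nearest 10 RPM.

2860 RPM

r = 27.6 / 2 = 13.8 cm
Current RCF = 11.18 × 13.8 × (2.214)² = 11.18 × 13.8 × 4.901796 ≈ 756.3 × g
Target RCF = 756.3 + 510 = 1,266.3 × g
(N/1000)² = 1,266.3 / 154.284 = 8.207591
N = 1000 × √8.207591 ≈ 2,864.9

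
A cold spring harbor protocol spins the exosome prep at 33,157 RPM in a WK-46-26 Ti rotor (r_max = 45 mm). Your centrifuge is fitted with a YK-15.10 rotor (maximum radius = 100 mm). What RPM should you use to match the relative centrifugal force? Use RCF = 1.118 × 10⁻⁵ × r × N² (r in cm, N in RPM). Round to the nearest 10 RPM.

≈ 22240 RPM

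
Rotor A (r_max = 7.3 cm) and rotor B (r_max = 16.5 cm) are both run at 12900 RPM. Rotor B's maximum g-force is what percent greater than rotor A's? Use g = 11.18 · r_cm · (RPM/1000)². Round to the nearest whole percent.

At equal RPM, RCF scales linearly with r: ratio = 16.5 / 7.3 = 2.2603.
So rotor B delivers 126.0% more g-force.

126%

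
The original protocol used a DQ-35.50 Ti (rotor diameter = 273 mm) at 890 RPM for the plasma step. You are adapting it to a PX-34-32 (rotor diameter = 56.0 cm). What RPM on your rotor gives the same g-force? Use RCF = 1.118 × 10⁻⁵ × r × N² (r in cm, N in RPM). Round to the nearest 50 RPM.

600 RPM

Original rotor: r = 273 mm / 2 = 136.5 mm = 13.65 cm
RCF_original = 1.118 × 10⁻⁵ × 13.65 × (890)² = 1.118 × 10⁻⁵ × 13.65 × 792,100 ≈ 120.9 × g
Your rotor: r = 56.0 / 2 = 28 cm
120.9 = 1.118 × 10⁻⁵ × 28 × N²
N² = 120.9 / (31.304 × 10⁻⁵) = 386,213
N ≈ √386,213 ≈ 621.5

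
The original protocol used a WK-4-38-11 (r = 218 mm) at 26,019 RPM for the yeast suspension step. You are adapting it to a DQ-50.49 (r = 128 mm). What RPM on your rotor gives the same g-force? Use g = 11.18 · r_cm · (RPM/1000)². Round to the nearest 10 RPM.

Original rotor: r = 218 mm = 21.8 cm
RCF = 11.18 × r × (N/1000)²
RCF_original = 11.18 × 21.8 × (26.019)² = 11.18 × 21.8 × 676.988361 ≈ 164,998.3 × g
Your rotor: r = 128 mm = 12.8 cm
164,998.3 = 11.18 × 12.8 × (N/1000)²
(N/1000)² = 164,998.3 / 143.104 = 1152.996
N = 1000 × √1152.996 ≈ 33,955.8

≈ 33960 RPM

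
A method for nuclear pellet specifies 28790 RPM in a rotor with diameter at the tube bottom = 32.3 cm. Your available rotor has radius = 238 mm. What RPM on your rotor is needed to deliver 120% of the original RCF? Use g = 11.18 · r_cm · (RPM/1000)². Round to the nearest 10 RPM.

Original rotor: r = 32.3 / 2 = 16.15 cm
RCF_original = 11.18 × 16.15 × (28.79)² = 11.18 × 16.15 × 828.8641 ≈ 149,657.2 × g
Target RCF = 1.2 × 149,657.2 ≈ 179,588.6 × g
Your rotor: r = 238 mm = 23.8 cm
179,588.6 = 11.18 × 23.8 × (N/1000)²
(N/1000)² = 179,588.6 / 266.084 = 674.932
N = 1000 × √674.932 ≈ 25,979.5

25980 RPM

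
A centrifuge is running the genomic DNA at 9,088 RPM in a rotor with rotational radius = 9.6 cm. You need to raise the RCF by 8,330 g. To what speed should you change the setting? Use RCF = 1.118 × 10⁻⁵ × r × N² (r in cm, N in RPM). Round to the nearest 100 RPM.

≈ 12700 RPM

Current RCF = 1.118 × 10⁻⁵ × 9.6 × (9088)² = 1.118 × 10⁻⁵ × 9.6 × 82,591,744 ≈ 8,864.4 × g
Target RCF = 8,864.4 + 8,330 = 17,194.4 × g
N² = 17,194.4 / (10.7328 × 10⁻⁵) = 160,204,234
N ≈ √160,204,234 ≈ 12,657.2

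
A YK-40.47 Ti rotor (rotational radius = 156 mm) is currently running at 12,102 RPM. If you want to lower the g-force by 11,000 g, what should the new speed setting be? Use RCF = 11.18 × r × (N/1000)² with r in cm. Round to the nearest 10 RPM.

r = 156 mm = 15.6 cm
Current RCF = 11.18 × 15.6 × (12.102)² = 11.18 × 15.6 × 146.458404 ≈ 25,543.5 × g
Target RCF = 25,543.5 − 11,000 = 14,543.5 × g
(N/1000)² = 14,543.5 / 174.408 = 83.3878
N = 1000 × √83.3878 ≈ 9,131.7

N₂ ≈ 9130 RPM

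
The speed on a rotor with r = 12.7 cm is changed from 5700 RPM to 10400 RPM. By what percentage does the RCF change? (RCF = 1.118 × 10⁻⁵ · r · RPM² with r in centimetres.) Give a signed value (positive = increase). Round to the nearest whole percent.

RCF ∝ N², so the ratio is (10400/5700)² = (1.824561)² = 3.3290.
Change = 3.3290 − 1 = +2.3290 → +232.9%.

+233%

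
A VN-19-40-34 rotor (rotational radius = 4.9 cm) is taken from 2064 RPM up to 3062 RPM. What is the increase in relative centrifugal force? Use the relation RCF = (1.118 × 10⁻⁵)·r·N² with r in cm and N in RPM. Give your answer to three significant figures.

≈ 280 g

RCF₁ = 1.118 × 10⁻⁵ × 4.9 × (2064)² = 1.118 × 10⁻⁵ × 4.9 × 4,260,096 ≈ 233.4 × g
RCF₂ = 1.118 × 10⁻⁵ × 4.9 × (3062)² = 1.118 × 10⁻⁵ × 4.9 × 9,375,844 ≈ 513.6 × g
Increase = 513.6 − 233.4 = 280.2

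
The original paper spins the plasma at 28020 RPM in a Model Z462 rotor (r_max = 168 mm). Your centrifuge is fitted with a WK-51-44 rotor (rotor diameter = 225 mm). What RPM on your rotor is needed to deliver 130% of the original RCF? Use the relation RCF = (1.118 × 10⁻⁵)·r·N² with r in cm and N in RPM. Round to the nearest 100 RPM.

≈ 39000 RPM

Original rotor: r = 168 mm = 16.8 cm
RCF_original = 1.118 × 10⁻⁵ × 16.8 × (28020)² = 1.118 × 10⁻⁵ × 16.8 × 785,120,400 ≈ 147,464.5 × g
Target RCF = 1.3 × 147,464.5 ≈ 191,703.9 × g
Your rotor: r = 225 mm / 2 = 112.5 mm = 11.25 cm
191,703.9 = 1.118 × 10⁻⁵ × 11.25 × N²
N² = 191,703.9 / (12.5775 × 10⁻⁵) = 1,524,181,276
N ≈ √1,524,181,276 ≈ 39,040.8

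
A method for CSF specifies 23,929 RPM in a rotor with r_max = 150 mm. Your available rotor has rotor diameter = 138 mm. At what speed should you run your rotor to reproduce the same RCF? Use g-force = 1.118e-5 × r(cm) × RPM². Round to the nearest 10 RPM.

35280 RPM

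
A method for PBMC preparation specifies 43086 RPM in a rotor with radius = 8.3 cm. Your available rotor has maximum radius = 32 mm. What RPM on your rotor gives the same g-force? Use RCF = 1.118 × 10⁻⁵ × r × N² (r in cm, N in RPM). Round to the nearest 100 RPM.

69400 RPM

RCF_original = 1.118 × 10⁻⁵ × 8.3 × (43086)² = 1.118 × 10⁻⁵ × 8.3 × 1,856,403,396 ≈ 172,263.1 × g
Your rotor: r = 32 mm = 3.2 cm
172,263.1 = 1.118 × 10⁻⁵ × 3.2 × N²
N² = 172,263.1 / (3.5776 × 10⁻⁵) = 4,815,046,400
N ≈ √4,815,046,400 ≈ 69,390.5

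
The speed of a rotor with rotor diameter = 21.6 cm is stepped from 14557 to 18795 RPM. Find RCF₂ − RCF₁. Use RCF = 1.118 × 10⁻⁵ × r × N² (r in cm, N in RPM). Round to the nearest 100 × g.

r = 21.6 / 2 = 10.8 cm
RCF₁ = 1.118 × 10⁻⁵ × 10.8 × (14557)² = 1.118 × 10⁻⁵ × 10.8 × 211,906,249 ≈ 25,586.4 × g
RCF₂ = 1.118 × 10⁻⁵ × 10.8 × (18795)² = 1.118 × 10⁻⁵ × 10.8 × 353,252,025 ≈ 42,653.1 × g
Increase = 42,653.1 − 25,586.4 = 17,066.7

≈ 17100 × g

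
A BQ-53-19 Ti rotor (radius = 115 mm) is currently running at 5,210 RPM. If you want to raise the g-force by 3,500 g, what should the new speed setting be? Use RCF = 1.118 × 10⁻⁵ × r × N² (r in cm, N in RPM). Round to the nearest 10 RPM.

r = 115 mm = 11.5 cm
Current RCF = 1.118 × 10⁻⁵ × 11.5 × (5210)² = 1.118 × 10⁻⁵ × 11.5 × 27,144,100 ≈ 3,489.9 × g
Target RCF = 3,489.9 + 3,500 = 6,989.9 × g
N² = 6,989.9 / (12.857 × 10⁻⁵) = 54,366,493
N ≈ √54,366,493 ≈ 7,373.4

N₂ ≈ 7370 RPM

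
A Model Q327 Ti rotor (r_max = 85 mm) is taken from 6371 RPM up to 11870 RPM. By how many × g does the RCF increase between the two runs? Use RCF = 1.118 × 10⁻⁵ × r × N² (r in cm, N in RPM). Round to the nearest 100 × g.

r = 85 mm = 8.5 cm
RCF₁ = 1.118 × 10⁻⁵ × 8.5 × (6371)² = 1.118 × 10⁻⁵ × 8.5 × 40,589,641 ≈ 3,857.2 × g
RCF₂ = 1.118 × 10⁻⁵ × 8.5 × (11870)² = 1.118 × 10⁻⁵ × 8.5 × 140,896,900 ≈ 13,389.4 × g
Increase = 13,389.4 − 3,857.2 = 9,532.2

9500 × g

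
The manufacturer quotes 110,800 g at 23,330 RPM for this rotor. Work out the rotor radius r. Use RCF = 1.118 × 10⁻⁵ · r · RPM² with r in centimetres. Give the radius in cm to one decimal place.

≈ 18.2 cm

110800 = 1.118 × 10⁻⁵ × r × (23330)²
r = 110800 / (1.118 × 10⁻⁵ × 544,288,900) = 110800 / 6085.15 ≈ 18.208 cm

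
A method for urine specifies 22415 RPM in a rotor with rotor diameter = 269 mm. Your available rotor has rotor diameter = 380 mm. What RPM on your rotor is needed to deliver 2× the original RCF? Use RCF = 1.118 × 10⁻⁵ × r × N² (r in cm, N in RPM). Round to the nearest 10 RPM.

Original rotor: r = 269 mm / 2 = 134.5 mm = 13.45 cm
RCF = 1.118 × 10⁻⁵ × r × N²
RCF_original = 1.118 × 10⁻⁵ × 13.45 × (22415)² = 1.118 × 10⁻⁵ × 13.45 × 502,432,225 ≈ 75,551.2 × g
Target RCF = 2 × 75,551.2 ≈ 151,102.4 × g
Your rotor: r = 380 mm / 2 = 190 mm = 19 cm
151,102.4 = 1.118 × 10⁻⁵ × 19 × N²
N² = 151,102.4 / (21.242 × 10⁻⁵) = 711,337,915
N ≈ √711,337,915 ≈ 26,670.9

≈ 26670 RPM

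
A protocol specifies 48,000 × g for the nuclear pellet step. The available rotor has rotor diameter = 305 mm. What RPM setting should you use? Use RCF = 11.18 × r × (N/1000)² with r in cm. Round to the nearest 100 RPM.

16800 RPM

r = 305 mm / 2 = 152.5 mm = 15.25 cm
48,000 = 11.18 × 15.25 × (N/1000)²
(N/1000)² = 48,000 / 170.495 = 281.5332
N = 1000 × √281.5332 ≈ 16,779.0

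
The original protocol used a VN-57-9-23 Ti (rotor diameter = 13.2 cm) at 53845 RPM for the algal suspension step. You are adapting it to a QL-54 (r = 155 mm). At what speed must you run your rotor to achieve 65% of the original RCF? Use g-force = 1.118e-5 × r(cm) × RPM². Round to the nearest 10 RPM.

28330 RPM

Original rotor: r = 13.2 / 2 = 6.6 cm
RCF_original = 1.118 × 10⁻⁵ × 6.6 × (53845)² = 1.118 × 10⁻⁵ × 6.6 × 2,899,284,025 ≈ 213,932.4 × g
Target RCF = 0.65 × 213,932.4 ≈ 139,056.1 × g
Your rotor: r = 155 mm = 15.5 cm
139,056.1 = 1.118 × 10⁻⁵ × 15.5 × N²
N² = 139,056.1 / (17.329 × 10⁻⁵) = 802,447,343
N ≈ √802,447,343 ≈ 28,327.5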